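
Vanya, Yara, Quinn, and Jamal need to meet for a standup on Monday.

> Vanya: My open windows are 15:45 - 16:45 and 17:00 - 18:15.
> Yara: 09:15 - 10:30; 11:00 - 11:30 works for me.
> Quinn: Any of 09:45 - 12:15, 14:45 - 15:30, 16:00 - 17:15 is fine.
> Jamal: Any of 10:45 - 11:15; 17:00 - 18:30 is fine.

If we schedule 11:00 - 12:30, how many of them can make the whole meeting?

0

nobody can make the full 11:00-12:30 slot — that's 0.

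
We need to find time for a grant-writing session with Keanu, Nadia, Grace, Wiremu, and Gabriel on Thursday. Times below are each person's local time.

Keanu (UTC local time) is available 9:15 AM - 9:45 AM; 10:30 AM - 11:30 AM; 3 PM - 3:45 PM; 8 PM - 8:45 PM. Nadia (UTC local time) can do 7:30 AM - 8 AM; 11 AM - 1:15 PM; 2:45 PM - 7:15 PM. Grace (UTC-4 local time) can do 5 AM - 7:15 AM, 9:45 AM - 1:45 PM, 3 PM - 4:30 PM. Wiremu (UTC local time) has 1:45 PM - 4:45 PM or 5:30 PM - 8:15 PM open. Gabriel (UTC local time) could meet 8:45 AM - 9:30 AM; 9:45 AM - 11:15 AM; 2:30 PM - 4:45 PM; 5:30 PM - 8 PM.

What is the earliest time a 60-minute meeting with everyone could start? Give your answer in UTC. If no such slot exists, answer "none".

Keanu in UTC: 09:15-09:45, 10:30-11:30, 15:00-15:45, 20:00-20:45.
Nadia in UTC: 07:30-08:00, 11:00-13:15, 14:45-19:15.
Grace in UTC: 09:00-11:15, 13:45-17:45, 19:00-20:30 (add 4h to convert from UTC-4).
Wiremu in UTC: 13:45-16:45, 17:30-20:15.
Gabriel in UTC: 08:45-09:30, 09:45-11:15, 14:30-16:45, 17:30-20:00.
Keanu ∩ Nadia: 11:00-11:30, 15:00-15:45.
Keanu ∩ Nadia ∩ Grace: 11:00-11:15, 15:00-15:45.
Keanu ∩ Nadia ∩ Grace ∩ Wiremu: 15:00-15:45.
Keanu ∩ Nadia ∩ Grace ∩ Wiremu ∩ Gabriel: 15:00-15:45.
No common window is at least 60 minutes long.

none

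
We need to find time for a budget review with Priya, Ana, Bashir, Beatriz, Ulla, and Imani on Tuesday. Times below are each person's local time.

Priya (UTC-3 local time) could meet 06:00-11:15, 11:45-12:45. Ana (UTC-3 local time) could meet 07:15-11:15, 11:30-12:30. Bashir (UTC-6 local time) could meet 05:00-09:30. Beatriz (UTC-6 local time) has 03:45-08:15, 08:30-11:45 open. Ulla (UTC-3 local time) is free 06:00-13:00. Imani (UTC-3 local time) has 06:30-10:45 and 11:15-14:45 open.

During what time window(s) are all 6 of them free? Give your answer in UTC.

11:00-13:45, 14:45-15:30

Priya in UTC: 09:00-14:15, 14:45-15:45 (add 3h to convert from UTC-3).
Ana in UTC: 10:15-14:15, 14:30-15:30 (add 3h to convert from UTC-3).
Bashir in UTC: 11:00-15:30 (add 6h to convert from UTC-6).
Beatriz in UTC: 09:45-14:15, 14:30-17:45 (add 6h to convert from UTC-6).
Ulla in UTC: 09:00-16:00 (add 3h to convert from UTC-3).
Imani in UTC: 09:30-13:45, 14:15-17:45 (add 3h to convert from UTC-3).
Priya ∩ Ana: 10:15-14:15, 14:45-15:30.
Priya ∩ Ana ∩ Bashir: 11:00-14:15, 14:45-15:30.
Priya ∩ Ana ∩ Bashir ∩ Beatriz: 11:00-14:15, 14:45-15:30.
Priya ∩ Ana ∩ Bashir ∩ Beatriz ∩ Ulla: 11:00-14:15, 14:45-15:30.
Priya ∩ Ana ∩ Bashir ∩ Beatriz ∩ Ulla ∩ Imani: 11:00-13:45, 14:45-15:30.
So the common availability across everyone is 11:00-13:45, 14:45-15:30.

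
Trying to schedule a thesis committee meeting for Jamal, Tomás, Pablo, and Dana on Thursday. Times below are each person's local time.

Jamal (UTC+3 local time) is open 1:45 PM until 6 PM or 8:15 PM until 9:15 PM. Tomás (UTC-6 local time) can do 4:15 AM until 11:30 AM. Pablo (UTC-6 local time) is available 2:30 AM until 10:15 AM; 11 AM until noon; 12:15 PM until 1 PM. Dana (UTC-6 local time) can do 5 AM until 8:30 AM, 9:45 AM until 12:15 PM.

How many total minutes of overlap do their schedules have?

Jamal in UTC: 10:45-15:00, 17:15-18:15 (subtract 3h to convert from UTC+3).
Tomás in UTC: 10:15-17:30 (add 6h to convert from UTC-6).
Pablo in UTC: 08:30-16:15, 17:00-18:00, 18:15-19:00 (add 6h to convert from UTC-6).
Dana in UTC: 11:00-14:30, 15:45-18:15 (add 6h to convert from UTC-6).
Jamal ∩ Tomás: 10:45-15:00, 17:15-17:30.
Jamal ∩ Tomás ∩ Pablo: 10:45-15:00, 17:15-17:30.
Jamal ∩ Tomás ∩ Pablo ∩ Dana: 11:00-14:30, 17:15-17:30.
Those are the intersection windows.
Summing the common windows: 210 + 15 = 225 minutes.

225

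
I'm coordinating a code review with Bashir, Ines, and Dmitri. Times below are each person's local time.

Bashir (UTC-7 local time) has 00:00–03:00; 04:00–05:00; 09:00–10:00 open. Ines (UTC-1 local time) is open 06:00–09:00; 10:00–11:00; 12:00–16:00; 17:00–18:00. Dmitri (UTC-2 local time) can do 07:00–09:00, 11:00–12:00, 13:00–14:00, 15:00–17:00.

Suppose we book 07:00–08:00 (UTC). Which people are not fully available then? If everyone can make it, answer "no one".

Bashir in UTC: 07:00-10:00, 11:00-12:00, 16:00-17:00 (add 7h to convert from UTC-7).
Ines in UTC: 07:00-10:00, 11:00-12:00, 13:00-17:00, 18:00-19:00 (add 1h to convert from UTC-1).
Dmitri in UTC: 09:00-11:00, 13:00-14:00, 15:00-16:00, 17:00-19:00 (add 2h to convert from UTC-2).
Bashir: free for 07:00-08:00. Ines: free for 07:00-08:00. Dmitri: not fully free for 07:00-08:00.

Dmitri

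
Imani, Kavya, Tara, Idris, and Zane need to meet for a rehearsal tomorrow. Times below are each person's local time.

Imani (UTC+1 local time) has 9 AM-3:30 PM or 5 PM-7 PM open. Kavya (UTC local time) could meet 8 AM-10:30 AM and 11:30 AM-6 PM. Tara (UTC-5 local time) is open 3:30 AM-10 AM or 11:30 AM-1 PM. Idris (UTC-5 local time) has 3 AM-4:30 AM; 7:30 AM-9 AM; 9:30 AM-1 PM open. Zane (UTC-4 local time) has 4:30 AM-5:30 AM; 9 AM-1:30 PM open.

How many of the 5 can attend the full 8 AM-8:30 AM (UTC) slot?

3

Imani in UTC: 08:00-14:30, 16:00-18:00 (subtract 1h to convert from UTC+1).
Kavya in UTC: 08:00-10:30, 11:30-18:00.
Tara in UTC: 08:30-15:00, 16:30-18:00 (add 5h to convert from UTC-5).
Idris in UTC: 08:00-09:30, 12:30-14:00, 14:30-18:00 (add 5h to convert from UTC-5).
Zane in UTC: 08:30-09:30, 13:00-17:30 (add 4h to convert from UTC-4).
Imani, Kavya, and Idris can make the full 08:00-08:30 slot — that's 3.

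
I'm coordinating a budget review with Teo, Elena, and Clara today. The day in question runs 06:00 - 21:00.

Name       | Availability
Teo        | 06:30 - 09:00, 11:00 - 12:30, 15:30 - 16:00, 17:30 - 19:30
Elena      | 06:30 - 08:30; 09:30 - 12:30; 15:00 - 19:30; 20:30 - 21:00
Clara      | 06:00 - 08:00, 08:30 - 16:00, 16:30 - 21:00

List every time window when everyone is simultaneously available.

Teo ∩ Elena: 06:30-08:30, 11:00-12:30, 15:30-16:00, 17:30-19:30.
Teo ∩ Elena ∩ Clara: 06:30-08:00, 11:00-12:30, 15:30-16:00, 17:30-19:30.

06:30-08:00, 11:00-12:30, 15:30-16:00, 17:30-19:30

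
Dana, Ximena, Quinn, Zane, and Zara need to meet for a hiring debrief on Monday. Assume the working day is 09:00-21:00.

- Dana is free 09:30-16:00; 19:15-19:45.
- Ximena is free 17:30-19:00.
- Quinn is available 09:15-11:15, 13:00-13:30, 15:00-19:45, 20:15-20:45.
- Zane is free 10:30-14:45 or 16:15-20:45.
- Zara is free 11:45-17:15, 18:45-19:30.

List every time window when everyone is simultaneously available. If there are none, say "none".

Dana ∩ Ximena: ∅.
Dana ∩ Ximena ∩ Quinn: ∅.
Dana ∩ Ximena ∩ Quinn ∩ Zane: ∅.
Dana ∩ Ximena ∩ Quinn ∩ Zane ∩ Zara: ∅.
There is no time when everyone is free.

none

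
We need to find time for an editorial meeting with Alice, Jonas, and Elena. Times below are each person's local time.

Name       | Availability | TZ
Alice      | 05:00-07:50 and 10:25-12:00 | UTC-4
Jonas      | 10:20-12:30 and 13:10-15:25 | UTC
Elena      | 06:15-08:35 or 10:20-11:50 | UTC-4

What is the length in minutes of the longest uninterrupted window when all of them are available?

90

Alice in UTC: 09:00-11:50, 14:25-16:00 (add 4h to convert from UTC-4).
Jonas in UTC: 10:20-12:30, 13:10-15:25.
Elena in UTC: 10:15-12:35, 14:20-15:50 (add 4h to convert from UTC-4).
Alice ∩ Jonas: 10:20-11:50, 14:25-15:25.
Alice ∩ Jonas ∩ Elena: 10:20-11:50, 14:25-15:25.
The longest is 10:20-11:50 at 90 minutes.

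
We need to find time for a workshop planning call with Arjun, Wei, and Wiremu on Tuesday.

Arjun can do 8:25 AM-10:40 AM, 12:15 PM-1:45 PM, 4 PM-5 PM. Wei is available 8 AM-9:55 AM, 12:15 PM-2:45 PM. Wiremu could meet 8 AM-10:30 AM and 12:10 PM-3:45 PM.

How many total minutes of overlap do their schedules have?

180

Arjun ∩ Wei: 08:25-09:55, 12:15-13:45.
Arjun ∩ Wei ∩ Wiremu: 08:25-09:55, 12:15-13:45.
So the common availability across everyone is 08:25-09:55, 12:15-13:45.
Summing the common windows: 90 + 90 = 180 minutes.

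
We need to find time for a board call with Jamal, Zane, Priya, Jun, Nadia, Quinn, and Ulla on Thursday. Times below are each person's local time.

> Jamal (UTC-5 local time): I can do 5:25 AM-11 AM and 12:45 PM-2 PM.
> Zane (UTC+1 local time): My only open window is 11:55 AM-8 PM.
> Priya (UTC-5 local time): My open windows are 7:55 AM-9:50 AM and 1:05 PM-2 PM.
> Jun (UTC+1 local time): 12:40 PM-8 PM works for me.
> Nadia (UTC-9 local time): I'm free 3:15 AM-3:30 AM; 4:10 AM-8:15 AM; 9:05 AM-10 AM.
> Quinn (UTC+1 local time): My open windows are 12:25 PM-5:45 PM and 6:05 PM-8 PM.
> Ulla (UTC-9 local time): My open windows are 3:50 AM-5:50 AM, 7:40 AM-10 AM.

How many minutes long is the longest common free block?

100

Jamal in UTC: 10:25-16:00, 17:45-19:00 (add 5h to convert from UTC-5).
Zane in UTC: 10:55-19:00 (subtract 1h to convert from UTC+1).
Priya in UTC: 12:55-14:50, 18:05-19:00 (add 5h to convert from UTC-5).
Jun in UTC: 11:40-19:00 (subtract 1h to convert from UTC+1).
Nadia in UTC: 12:15-12:30, 13:10-17:15, 18:05-19:00 (add 9h to convert from UTC-9).
Quinn in UTC: 11:25-16:45, 17:05-19:00 (subtract 1h to convert from UTC+1).
Ulla in UTC: 12:50-14:50, 16:40-19:00 (add 9h to convert from UTC-9).
Jamal ∩ Zane: 10:55-16:00, 17:45-19:00.
Jamal ∩ Zane ∩ Priya: 12:55-14:50, 18:05-19:00.
Jamal ∩ Zane ∩ Priya ∩ Jun: 12:55-14:50, 18:05-19:00.
Jamal ∩ Zane ∩ Priya ∩ Jun ∩ Nadia: 13:10-14:50, 18:05-19:00.
Jamal ∩ Zane ∩ Priya ∩ Jun ∩ Nadia ∩ Quinn: 13:10-14:50, 18:05-19:00.
Jamal ∩ Zane ∩ Priya ∩ Jun ∩ Nadia ∩ Quinn ∩ Ulla: 13:10-14:50, 18:05-19:00.
Those are the intersection windows.
The longest is 13:10-14:50 at 100 minutes.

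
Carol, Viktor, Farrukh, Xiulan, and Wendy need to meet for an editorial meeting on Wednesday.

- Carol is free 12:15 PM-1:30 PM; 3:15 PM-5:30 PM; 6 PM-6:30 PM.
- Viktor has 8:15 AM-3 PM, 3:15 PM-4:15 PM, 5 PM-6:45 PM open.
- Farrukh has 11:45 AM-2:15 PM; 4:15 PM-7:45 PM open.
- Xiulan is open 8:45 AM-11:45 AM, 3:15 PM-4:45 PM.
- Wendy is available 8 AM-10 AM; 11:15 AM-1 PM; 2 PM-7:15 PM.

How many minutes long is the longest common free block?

0

Carol ∩ Viktor: 12:15-13:30, 15:15-16:15, 17:00-17:30, 18:00-18:30.
Carol ∩ Viktor ∩ Farrukh: 12:15-13:30, 17:00-17:30, 18:00-18:30.
Carol ∩ Viktor ∩ Farrukh ∩ Xiulan: ∅.
Carol ∩ Viktor ∩ Farrukh ∩ Xiulan ∩ Wendy: ∅.
There is no time when everyone is free.
No common window exists, so the longest block is 0 minutes.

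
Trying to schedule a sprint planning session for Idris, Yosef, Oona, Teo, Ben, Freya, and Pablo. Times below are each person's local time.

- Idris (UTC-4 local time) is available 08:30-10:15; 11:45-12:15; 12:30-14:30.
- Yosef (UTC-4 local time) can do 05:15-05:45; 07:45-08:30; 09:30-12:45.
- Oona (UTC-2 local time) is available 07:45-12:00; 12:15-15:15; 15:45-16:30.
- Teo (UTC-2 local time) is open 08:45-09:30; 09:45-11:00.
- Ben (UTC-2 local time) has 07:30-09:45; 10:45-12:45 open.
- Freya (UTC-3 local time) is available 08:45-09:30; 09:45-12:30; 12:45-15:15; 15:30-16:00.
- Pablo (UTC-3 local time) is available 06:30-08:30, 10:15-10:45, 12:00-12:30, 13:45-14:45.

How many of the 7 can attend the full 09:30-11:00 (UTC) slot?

Idris in UTC: 12:30-14:15, 15:45-16:15, 16:30-18:30 (add 4h to convert from UTC-4).
Yosef in UTC: 09:15-09:45, 11:45-12:30, 13:30-16:45 (add 4h to convert from UTC-4).
Oona in UTC: 09:45-14:00, 14:15-17:15, 17:45-18:30 (add 2h to convert from UTC-2).
Teo in UTC: 10:45-11:30, 11:45-13:00 (add 2h to convert from UTC-2).
Ben in UTC: 09:30-11:45, 12:45-14:45 (add 2h to convert from UTC-2).
Freya in UTC: 11:45-12:30, 12:45-15:30, 15:45-18:15, 18:30-19:00 (add 3h to convert from UTC-3).
Pablo in UTC: 09:30-11:30, 13:15-13:45, 15:00-15:30, 16:45-17:45 (add 3h to convert from UTC-3).
Ben and Pablo can make the full 09:30-11:00 slot — that's 2.

2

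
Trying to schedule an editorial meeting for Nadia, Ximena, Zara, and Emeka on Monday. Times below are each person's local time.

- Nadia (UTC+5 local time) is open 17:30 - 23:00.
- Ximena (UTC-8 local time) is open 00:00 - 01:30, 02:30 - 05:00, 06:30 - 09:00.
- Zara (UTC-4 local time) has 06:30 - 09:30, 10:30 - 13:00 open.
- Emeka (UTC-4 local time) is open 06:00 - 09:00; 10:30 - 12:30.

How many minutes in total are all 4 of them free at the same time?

Nadia in UTC: 12:30-18:00 (subtract 5h to convert from UTC+5).
Ximena in UTC: 08:00-09:30, 10:30-13:00, 14:30-17:00 (add 8h to convert from UTC-8).
Zara in UTC: 10:30-13:30, 14:30-17:00 (add 4h to convert from UTC-4).
Emeka in UTC: 10:00-13:00, 14:30-16:30 (add 4h to convert from UTC-4).
Nadia ∩ Ximena: 12:30-13:00, 14:30-17:00.
Nadia ∩ Ximena ∩ Zara: 12:30-13:00, 14:30-17:00.
Nadia ∩ Ximena ∩ Zara ∩ Emeka: 12:30-13:00, 14:30-16:30.
So the common availability across everyone is 12:30-13:00, 14:30-16:30.
Summing the common windows: 30 + 120 = 150 minutes.

150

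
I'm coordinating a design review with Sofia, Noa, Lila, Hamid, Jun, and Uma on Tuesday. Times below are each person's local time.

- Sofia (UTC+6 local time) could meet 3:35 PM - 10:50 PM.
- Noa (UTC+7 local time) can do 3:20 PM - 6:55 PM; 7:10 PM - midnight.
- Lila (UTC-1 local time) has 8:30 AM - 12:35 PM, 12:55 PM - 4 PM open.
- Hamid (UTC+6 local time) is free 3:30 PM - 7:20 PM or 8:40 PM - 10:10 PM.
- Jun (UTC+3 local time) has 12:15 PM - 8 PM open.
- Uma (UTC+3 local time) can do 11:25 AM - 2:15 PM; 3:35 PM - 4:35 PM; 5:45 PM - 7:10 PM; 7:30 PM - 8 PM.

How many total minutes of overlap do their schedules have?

230

Sofia in UTC: 09:35-16:50 (subtract 6h to convert from UTC+6).
Noa in UTC: 08:20-11:55, 12:10-17:00 (subtract 7h to convert from UTC+7).
Lila in UTC: 09:30-13:35, 13:55-17:00 (add 1h to convert from UTC-1).
Hamid in UTC: 09:30-13:20, 14:40-16:10 (subtract 6h to convert from UTC+6).
Jun in UTC: 09:15-17:00 (subtract 3h to convert from UTC+3).
Uma in UTC: 08:25-11:15, 12:35-13:35, 14:45-16:10, 16:30-17:00 (subtract 3h to convert from UTC+3).
Sofia ∩ Noa: 09:35-11:55, 12:10-16:50.
Sofia ∩ Noa ∩ Lila: 09:35-11:55, 12:10-13:35, 13:55-16:50.
Sofia ∩ Noa ∩ Lila ∩ Hamid: 09:35-11:55, 12:10-13:20, 14:40-16:10.
Sofia ∩ Noa ∩ Lila ∩ Hamid ∩ Jun: 09:35-11:55, 12:10-13:20, 14:40-16:10.
Sofia ∩ Noa ∩ Lila ∩ Hamid ∩ Jun ∩ Uma: 09:35-11:15, 12:35-13:20, 14:45-16:10.
Summing the common windows: 100 + 45 + 85 = 230 minutes.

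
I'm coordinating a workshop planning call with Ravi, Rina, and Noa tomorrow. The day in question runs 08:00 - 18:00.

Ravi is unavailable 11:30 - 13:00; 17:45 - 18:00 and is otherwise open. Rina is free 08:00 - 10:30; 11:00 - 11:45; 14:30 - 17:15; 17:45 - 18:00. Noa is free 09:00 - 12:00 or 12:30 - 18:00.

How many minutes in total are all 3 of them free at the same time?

Ravi free: 08:00-11:30, 13:00-17:45 (invert busy blocks within the working day).
Rina free: 08:00-10:30, 11:00-11:45, 14:30-17:15, 17:45-18:00.
Noa free: 09:00-12:00, 12:30-18:00.
Ravi ∩ Rina: 08:00-10:30, 11:00-11:30, 14:30-17:15.
Ravi ∩ Rina ∩ Noa: 09:00-10:30, 11:00-11:30, 14:30-17:15.
Summing the common windows: 90 + 30 + 165 = 285 minutes.

285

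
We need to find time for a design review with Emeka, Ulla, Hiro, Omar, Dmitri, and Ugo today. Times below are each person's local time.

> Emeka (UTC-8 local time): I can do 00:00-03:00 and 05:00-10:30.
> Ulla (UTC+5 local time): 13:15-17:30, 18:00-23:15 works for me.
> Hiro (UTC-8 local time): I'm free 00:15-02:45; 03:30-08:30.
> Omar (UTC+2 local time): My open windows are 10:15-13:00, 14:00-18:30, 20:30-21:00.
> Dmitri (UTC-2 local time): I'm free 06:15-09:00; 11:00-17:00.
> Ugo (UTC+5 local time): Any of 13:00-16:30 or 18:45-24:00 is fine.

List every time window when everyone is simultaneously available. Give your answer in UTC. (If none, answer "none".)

08:15-10:45, 13:45-16:30

Emeka in UTC: 08:00-11:00, 13:00-18:30 (add 8h to convert from UTC-8).
Ulla in UTC: 08:15-12:30, 13:00-18:15 (subtract 5h to convert from UTC+5).
Hiro in UTC: 08:15-10:45, 11:30-16:30 (add 8h to convert from UTC-8).
Omar in UTC: 08:15-11:00, 12:00-16:30, 18:30-19:00 (subtract 2h to convert from UTC+2).
Dmitri in UTC: 08:15-11:00, 13:00-19:00 (add 2h to convert from UTC-2).
Ugo in UTC: 08:00-11:30, 13:45-19:00 (subtract 5h to convert from UTC+5).
Emeka ∩ Ulla: 08:15-11:00, 13:00-18:15.
Emeka ∩ Ulla ∩ Hiro: 08:15-10:45, 13:00-16:30.
Emeka ∩ Ulla ∩ Hiro ∩ Omar: 08:15-10:45, 13:00-16:30.
Emeka ∩ Ulla ∩ Hiro ∩ Omar ∩ Dmitri: 08:15-10:45, 13:00-16:30.
Emeka ∩ Ulla ∩ Hiro ∩ Omar ∩ Dmitri ∩ Ugo: 08:15-10:45, 13:45-16:30.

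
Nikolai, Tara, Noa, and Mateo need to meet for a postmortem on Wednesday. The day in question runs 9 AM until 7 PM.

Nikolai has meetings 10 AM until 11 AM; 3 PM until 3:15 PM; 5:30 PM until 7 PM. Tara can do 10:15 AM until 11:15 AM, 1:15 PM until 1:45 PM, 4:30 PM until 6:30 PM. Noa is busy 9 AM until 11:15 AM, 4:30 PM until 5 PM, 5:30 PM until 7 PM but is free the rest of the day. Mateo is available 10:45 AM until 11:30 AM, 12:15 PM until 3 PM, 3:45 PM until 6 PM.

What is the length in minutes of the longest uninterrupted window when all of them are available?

30

Nikolai free: 09:00-10:00, 11:00-15:00, 15:15-17:30 (invert busy blocks within the working day).
Tara free: 10:15-11:15, 13:15-13:45, 16:30-18:30.
Noa free: 11:15-16:30, 17:00-17:30 (invert busy blocks within the working day).
Mateo free: 10:45-11:30, 12:15-15:00, 15:45-18:00.
Nikolai ∩ Tara: 11:00-11:15, 13:15-13:45, 16:30-17:30.
Nikolai ∩ Tara ∩ Noa: 13:15-13:45, 17:00-17:30.
Nikolai ∩ Tara ∩ Noa ∩ Mateo: 13:15-13:45, 17:00-17:30.
The longest is 13:15-13:45 at 30 minutes.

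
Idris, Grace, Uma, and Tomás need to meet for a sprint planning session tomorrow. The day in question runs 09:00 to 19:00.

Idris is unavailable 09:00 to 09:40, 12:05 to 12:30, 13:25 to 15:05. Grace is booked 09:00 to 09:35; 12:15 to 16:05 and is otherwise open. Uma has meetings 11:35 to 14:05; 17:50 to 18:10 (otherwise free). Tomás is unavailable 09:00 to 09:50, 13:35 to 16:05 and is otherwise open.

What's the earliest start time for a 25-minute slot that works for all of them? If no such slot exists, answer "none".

Idris free: 09:40-12:05, 12:30-13:25, 15:05-19:00 (invert busy blocks within the working day).
Grace free: 09:35-12:15, 16:05-19:00 (invert busy blocks within the working day).
Uma free: 09:00-11:35, 14:05-17:50, 18:10-19:00 (invert busy blocks within the working day).
Tomás free: 09:50-13:35, 16:05-19:00 (invert busy blocks within the working day).
Idris ∩ Grace: 09:40-12:05, 16:05-19:00.
Idris ∩ Grace ∩ Uma: 09:40-11:35, 16:05-17:50, 18:10-19:00.
Idris ∩ Grace ∩ Uma ∩ Tomás: 09:50-11:35, 16:05-17:50, 18:10-19:00.
The first common window of at least 25 minutes is 09:50-11:35, so the earliest start is 09:50.

09:50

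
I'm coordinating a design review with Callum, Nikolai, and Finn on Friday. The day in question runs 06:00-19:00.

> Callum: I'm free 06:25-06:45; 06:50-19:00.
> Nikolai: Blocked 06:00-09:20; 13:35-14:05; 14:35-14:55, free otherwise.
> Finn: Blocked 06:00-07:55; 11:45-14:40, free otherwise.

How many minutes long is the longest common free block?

245

Callum free: 06:25-06:45, 06:50-19:00.
Nikolai free: 09:20-13:35, 14:05-14:35, 14:55-19:00 (invert busy blocks within the working day).
Finn free: 07:55-11:45, 14:40-19:00 (invert busy blocks within the working day).
Callum ∩ Nikolai: 09:20-13:35, 14:05-14:35, 14:55-19:00.
Callum ∩ Nikolai ∩ Finn: 09:20-11:45, 14:55-19:00.
Those are the intersection windows.
The longest is 14:55-19:00 at 245 minutes.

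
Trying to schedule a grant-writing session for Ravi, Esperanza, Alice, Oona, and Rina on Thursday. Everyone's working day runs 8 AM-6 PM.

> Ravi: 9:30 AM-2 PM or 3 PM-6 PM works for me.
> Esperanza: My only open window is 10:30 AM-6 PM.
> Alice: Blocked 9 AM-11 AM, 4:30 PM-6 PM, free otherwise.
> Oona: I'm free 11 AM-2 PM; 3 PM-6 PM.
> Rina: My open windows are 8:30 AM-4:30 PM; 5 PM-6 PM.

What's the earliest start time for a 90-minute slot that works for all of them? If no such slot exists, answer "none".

Ravi free: 09:30-14:00, 15:00-18:00.
Esperanza free: 10:30-18:00.
Alice free: 08:00-09:00, 11:00-16:30 (invert busy blocks within the working day).
Oona free: 11:00-14:00, 15:00-18:00.
Rina free: 08:30-16:30, 17:00-18:00.
Ravi ∩ Esperanza: 10:30-14:00, 15:00-18:00.
Ravi ∩ Esperanza ∩ Alice: 11:00-14:00, 15:00-16:30.
Ravi ∩ Esperanza ∩ Alice ∩ Oona: 11:00-14:00, 15:00-16:30.
Ravi ∩ Esperanza ∩ Alice ∩ Oona ∩ Rina: 11:00-14:00, 15:00-16:30.
Those are the intersection windows.
The first common window of at least 90 minutes is 11:00-14:00, so the earliest start is 11:00.

11:00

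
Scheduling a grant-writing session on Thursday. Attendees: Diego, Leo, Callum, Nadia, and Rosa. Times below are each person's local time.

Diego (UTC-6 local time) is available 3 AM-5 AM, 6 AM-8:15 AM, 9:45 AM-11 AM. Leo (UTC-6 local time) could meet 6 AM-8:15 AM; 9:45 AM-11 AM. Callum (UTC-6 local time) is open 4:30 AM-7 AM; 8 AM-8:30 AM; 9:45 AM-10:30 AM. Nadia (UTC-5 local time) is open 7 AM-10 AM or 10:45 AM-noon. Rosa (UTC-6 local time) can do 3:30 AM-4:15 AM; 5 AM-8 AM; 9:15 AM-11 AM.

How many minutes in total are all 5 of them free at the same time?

Diego in UTC: 09:00-11:00, 12:00-14:15, 15:45-17:00 (add 6h to convert from UTC-6).
Leo in UTC: 12:00-14:15, 15:45-17:00 (add 6h to convert from UTC-6).
Callum in UTC: 10:30-13:00, 14:00-14:30, 15:45-16:30 (add 6h to convert from UTC-6).
Nadia in UTC: 12:00-15:00, 15:45-17:00 (add 5h to convert from UTC-5).
Rosa in UTC: 09:30-10:15, 11:00-14:00, 15:15-17:00 (add 6h to convert from UTC-6).
Diego ∩ Leo: 12:00-14:15, 15:45-17:00.
Diego ∩ Leo ∩ Callum: 12:00-13:00, 14:00-14:15, 15:45-16:30.
Diego ∩ Leo ∩ Callum ∩ Nadia: 12:00-13:00, 14:00-14:15, 15:45-16:30.
Diego ∩ Leo ∩ Callum ∩ Nadia ∩ Rosa: 12:00-13:00, 15:45-16:30.
Summing the common windows: 60 + 45 = 105 minutes.

105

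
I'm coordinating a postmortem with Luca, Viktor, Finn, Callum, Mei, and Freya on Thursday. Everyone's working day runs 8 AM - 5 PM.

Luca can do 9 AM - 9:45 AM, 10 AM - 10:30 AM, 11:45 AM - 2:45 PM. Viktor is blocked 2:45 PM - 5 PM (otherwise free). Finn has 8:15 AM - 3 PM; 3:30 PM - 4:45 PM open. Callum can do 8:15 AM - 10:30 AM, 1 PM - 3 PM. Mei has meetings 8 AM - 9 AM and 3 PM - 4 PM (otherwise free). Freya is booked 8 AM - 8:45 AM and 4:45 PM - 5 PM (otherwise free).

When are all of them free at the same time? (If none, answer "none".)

09:00-09:45, 10:00-10:30, 13:00-14:45

Luca free: 09:00-09:45, 10:00-10:30, 11:45-14:45.
Viktor free: 08:00-14:45 (invert busy blocks within the working day).
Finn free: 08:15-15:00, 15:30-16:45.
Callum free: 08:15-10:30, 13:00-15:00.
Mei free: 09:00-15:00, 16:00-17:00 (invert busy blocks within the working day).
Freya free: 08:45-16:45 (invert busy blocks within the working day).
Luca ∩ Viktor: 09:00-09:45, 10:00-10:30, 11:45-14:45.
Luca ∩ Viktor ∩ Finn: 09:00-09:45, 10:00-10:30, 11:45-14:45.
Luca ∩ Viktor ∩ Finn ∩ Callum: 09:00-09:45, 10:00-10:30, 13:00-14:45.
Luca ∩ Viktor ∩ Finn ∩ Callum ∩ Mei: 09:00-09:45, 10:00-10:30, 13:00-14:45.
Luca ∩ Viktor ∩ Finn ∩ Callum ∩ Mei ∩ Freya: 09:00-09:45, 10:00-10:30, 13:00-14:45.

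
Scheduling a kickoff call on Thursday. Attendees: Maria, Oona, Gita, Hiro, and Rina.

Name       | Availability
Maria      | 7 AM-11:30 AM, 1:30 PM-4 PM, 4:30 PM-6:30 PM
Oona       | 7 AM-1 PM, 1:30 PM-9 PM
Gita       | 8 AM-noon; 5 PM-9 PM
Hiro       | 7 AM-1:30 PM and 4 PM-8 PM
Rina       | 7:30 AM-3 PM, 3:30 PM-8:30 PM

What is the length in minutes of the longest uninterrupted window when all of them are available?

210

Maria ∩ Oona: 07:00-11:30, 13:30-16:00, 16:30-18:30.
Maria ∩ Oona ∩ Gita: 08:00-11:30, 17:00-18:30.
Maria ∩ Oona ∩ Gita ∩ Hiro: 08:00-11:30, 17:00-18:30.
Maria ∩ Oona ∩ Gita ∩ Hiro ∩ Rina: 08:00-11:30, 17:00-18:30.
The longest is 08:00-11:30 at 210 minutes.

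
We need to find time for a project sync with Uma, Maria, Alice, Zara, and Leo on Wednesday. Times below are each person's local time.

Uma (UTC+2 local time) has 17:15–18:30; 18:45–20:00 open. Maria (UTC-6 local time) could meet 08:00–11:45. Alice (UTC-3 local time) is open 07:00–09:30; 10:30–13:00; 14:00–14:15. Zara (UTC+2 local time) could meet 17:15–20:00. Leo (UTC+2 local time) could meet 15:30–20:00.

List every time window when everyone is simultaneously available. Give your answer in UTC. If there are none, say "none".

Uma in UTC: 15:15-16:30, 16:45-18:00 (subtract 2h to convert from UTC+2).
Maria in UTC: 14:00-17:45 (add 6h to convert from UTC-6).
Alice in UTC: 10:00-12:30, 13:30-16:00, 17:00-17:15 (add 3h to convert from UTC-3).
Zara in UTC: 15:15-18:00 (subtract 2h to convert from UTC+2).
Leo in UTC: 13:30-18:00 (subtract 2h to convert from UTC+2).
Uma ∩ Maria: 15:15-16:30, 16:45-17:45.
Uma ∩ Maria ∩ Alice: 15:15-16:00, 17:00-17:15.
Uma ∩ Maria ∩ Alice ∩ Zara: 15:15-16:00, 17:00-17:15.
Uma ∩ Maria ∩ Alice ∩ Zara ∩ Leo: 15:15-16:00, 17:00-17:15.
So the common availability across everyone is 15:15-16:00, 17:00-17:15.

15:15-16:00, 17:00-17:15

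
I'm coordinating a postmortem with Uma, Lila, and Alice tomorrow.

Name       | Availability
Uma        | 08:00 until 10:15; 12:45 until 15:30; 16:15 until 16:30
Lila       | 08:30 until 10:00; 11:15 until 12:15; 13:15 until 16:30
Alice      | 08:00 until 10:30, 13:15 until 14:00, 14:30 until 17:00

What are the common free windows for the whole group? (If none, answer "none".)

08:30-10:00, 13:15-14:00, 14:30-15:30, 16:15-16:30

Uma ∩ Lila: 08:30-10:00, 13:15-15:30, 16:15-16:30.
Uma ∩ Lila ∩ Alice: 08:30-10:00, 13:15-14:00, 14:30-15:30, 16:15-16:30.
So the common availability across everyone is 08:30-10:00, 13:15-14:00, 14:30-15:30, 16:15-16:30.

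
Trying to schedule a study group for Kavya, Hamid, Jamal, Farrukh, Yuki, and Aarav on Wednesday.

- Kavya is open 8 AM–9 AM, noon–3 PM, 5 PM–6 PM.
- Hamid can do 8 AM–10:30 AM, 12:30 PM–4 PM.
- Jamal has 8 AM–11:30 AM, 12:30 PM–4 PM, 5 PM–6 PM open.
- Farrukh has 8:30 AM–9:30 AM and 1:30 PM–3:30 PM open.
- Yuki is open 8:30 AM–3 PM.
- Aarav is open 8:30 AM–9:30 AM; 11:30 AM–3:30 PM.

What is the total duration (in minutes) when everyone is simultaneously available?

Kavya ∩ Hamid: 08:00-09:00, 12:30-15:00.
Kavya ∩ Hamid ∩ Jamal: 08:00-09:00, 12:30-15:00.
Kavya ∩ Hamid ∩ Jamal ∩ Farrukh: 08:30-09:00, 13:30-15:00.
Kavya ∩ Hamid ∩ Jamal ∩ Farrukh ∩ Yuki: 08:30-09:00, 13:30-15:00.
Kavya ∩ Hamid ∩ Jamal ∩ Farrukh ∩ Yuki ∩ Aarav: 08:30-09:00, 13:30-15:00.
So the common availability across everyone is 08:30-09:00, 13:30-15:00.
Summing the common windows: 30 + 90 = 120 minutes.

120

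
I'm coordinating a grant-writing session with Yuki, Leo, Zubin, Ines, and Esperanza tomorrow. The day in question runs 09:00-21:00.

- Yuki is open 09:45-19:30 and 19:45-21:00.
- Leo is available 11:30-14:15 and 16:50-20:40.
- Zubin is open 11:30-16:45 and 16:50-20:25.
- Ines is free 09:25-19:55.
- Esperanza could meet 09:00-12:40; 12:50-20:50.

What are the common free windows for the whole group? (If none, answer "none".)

Yuki ∩ Leo: 11:30-14:15, 16:50-19:30, 19:45-20:40.
Yuki ∩ Leo ∩ Zubin: 11:30-14:15, 16:50-19:30, 19:45-20:25.
Yuki ∩ Leo ∩ Zubin ∩ Ines: 11:30-14:15, 16:50-19:30, 19:45-19:55.
Yuki ∩ Leo ∩ Zubin ∩ Ines ∩ Esperanza: 11:30-12:40, 12:50-14:15, 16:50-19:30, 19:45-19:55.

11:30-12:40, 12:50-14:15, 16:50-19:30, 19:45-19:55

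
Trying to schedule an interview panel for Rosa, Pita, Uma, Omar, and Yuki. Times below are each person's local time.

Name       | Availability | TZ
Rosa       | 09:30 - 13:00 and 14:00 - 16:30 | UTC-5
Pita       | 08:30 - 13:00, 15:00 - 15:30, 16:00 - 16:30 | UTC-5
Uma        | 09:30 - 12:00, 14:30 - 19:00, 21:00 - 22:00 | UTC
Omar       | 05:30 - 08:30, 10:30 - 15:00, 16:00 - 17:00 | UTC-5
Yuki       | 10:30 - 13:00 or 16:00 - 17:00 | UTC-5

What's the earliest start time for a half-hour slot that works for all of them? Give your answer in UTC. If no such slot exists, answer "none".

15:30

Rosa in UTC: 14:30-18:00, 19:00-21:30 (add 5h to convert from UTC-5).
Pita in UTC: 13:30-18:00, 20:00-20:30, 21:00-21:30 (add 5h to convert from UTC-5).
Uma in UTC: 09:30-12:00, 14:30-19:00, 21:00-22:00.
Omar in UTC: 10:30-13:30, 15:30-20:00, 21:00-22:00 (add 5h to convert from UTC-5).
Yuki in UTC: 15:30-18:00, 21:00-22:00 (add 5h to convert from UTC-5).
Rosa ∩ Pita: 14:30-18:00, 20:00-20:30, 21:00-21:30.
Rosa ∩ Pita ∩ Uma: 14:30-18:00, 21:00-21:30.
Rosa ∩ Pita ∩ Uma ∩ Omar: 15:30-18:00, 21:00-21:30.
Rosa ∩ Pita ∩ Uma ∩ Omar ∩ Yuki: 15:30-18:00, 21:00-21:30.
Those are the intersection windows.
The first common window of at least 30 minutes is 15:30-18:00, so the earliest start is 15:30.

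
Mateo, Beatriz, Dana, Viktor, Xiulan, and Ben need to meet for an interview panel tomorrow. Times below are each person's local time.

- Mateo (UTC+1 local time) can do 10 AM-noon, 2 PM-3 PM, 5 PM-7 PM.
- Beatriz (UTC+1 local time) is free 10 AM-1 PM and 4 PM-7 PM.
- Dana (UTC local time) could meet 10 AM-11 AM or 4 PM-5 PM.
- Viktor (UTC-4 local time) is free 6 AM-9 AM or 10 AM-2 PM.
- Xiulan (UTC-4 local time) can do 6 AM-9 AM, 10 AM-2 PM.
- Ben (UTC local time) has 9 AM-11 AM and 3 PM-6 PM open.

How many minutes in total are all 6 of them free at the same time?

120

Mateo in UTC: 09:00-11:00, 13:00-14:00, 16:00-18:00 (subtract 1h to convert from UTC+1).
Beatriz in UTC: 09:00-12:00, 15:00-18:00 (subtract 1h to convert from UTC+1).
Dana in UTC: 10:00-11:00, 16:00-17:00.
Viktor in UTC: 10:00-13:00, 14:00-18:00 (add 4h to convert from UTC-4).
Xiulan in UTC: 10:00-13:00, 14:00-18:00 (add 4h to convert from UTC-4).
Ben in UTC: 09:00-11:00, 15:00-18:00.
Mateo ∩ Beatriz: 09:00-11:00, 16:00-18:00.
Mateo ∩ Beatriz ∩ Dana: 10:00-11:00, 16:00-17:00.
Mateo ∩ Beatriz ∩ Dana ∩ Viktor: 10:00-11:00, 16:00-17:00.
Mateo ∩ Beatriz ∩ Dana ∩ Viktor ∩ Xiulan: 10:00-11:00, 16:00-17:00.
Mateo ∩ Beatriz ∩ Dana ∩ Viktor ∩ Xiulan ∩ Ben: 10:00-11:00, 16:00-17:00.
Summing the common windows: 60 + 60 = 120 minutes.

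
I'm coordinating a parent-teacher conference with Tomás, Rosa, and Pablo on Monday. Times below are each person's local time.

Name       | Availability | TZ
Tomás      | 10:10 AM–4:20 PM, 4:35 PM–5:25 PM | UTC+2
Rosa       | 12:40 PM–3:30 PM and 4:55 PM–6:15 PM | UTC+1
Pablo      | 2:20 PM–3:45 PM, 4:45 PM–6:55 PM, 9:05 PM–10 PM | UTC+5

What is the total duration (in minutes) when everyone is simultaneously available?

130

Tomás in UTC: 08:10-14:20, 14:35-15:25 (subtract 2h to convert from UTC+2).
Rosa in UTC: 11:40-14:30, 15:55-17:15 (subtract 1h to convert from UTC+1).
Pablo in UTC: 09:20-10:45, 11:45-13:55, 16:05-17:00 (subtract 5h to convert from UTC+5).
Tomás ∩ Rosa: 11:40-14:20.
Tomás ∩ Rosa ∩ Pablo: 11:45-13:55.
That's a single block of 130 minutes.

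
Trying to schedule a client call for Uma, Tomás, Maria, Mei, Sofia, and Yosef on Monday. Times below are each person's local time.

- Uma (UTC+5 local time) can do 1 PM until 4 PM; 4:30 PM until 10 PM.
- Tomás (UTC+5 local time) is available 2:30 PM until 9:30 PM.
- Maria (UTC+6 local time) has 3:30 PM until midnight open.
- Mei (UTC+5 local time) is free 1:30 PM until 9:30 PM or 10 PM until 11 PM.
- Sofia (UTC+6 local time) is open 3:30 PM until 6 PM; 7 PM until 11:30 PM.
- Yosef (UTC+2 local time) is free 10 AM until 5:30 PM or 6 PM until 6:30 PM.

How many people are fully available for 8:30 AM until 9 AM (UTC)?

Uma in UTC: 08:00-11:00, 11:30-17:00 (subtract 5h to convert from UTC+5).
Tomás in UTC: 09:30-16:30 (subtract 5h to convert from UTC+5).
Maria in UTC: 09:30-18:00 (subtract 6h to convert from UTC+6).
Mei in UTC: 08:30-16:30, 17:00-18:00 (subtract 5h to convert from UTC+5).
Sofia in UTC: 09:30-12:00, 13:00-17:30 (subtract 6h to convert from UTC+6).
Yosef in UTC: 08:00-15:30, 16:00-16:30 (subtract 2h to convert from UTC+2).
Uma, Mei, and Yosef can make the full 08:30-09:00 slot — that's 3.

3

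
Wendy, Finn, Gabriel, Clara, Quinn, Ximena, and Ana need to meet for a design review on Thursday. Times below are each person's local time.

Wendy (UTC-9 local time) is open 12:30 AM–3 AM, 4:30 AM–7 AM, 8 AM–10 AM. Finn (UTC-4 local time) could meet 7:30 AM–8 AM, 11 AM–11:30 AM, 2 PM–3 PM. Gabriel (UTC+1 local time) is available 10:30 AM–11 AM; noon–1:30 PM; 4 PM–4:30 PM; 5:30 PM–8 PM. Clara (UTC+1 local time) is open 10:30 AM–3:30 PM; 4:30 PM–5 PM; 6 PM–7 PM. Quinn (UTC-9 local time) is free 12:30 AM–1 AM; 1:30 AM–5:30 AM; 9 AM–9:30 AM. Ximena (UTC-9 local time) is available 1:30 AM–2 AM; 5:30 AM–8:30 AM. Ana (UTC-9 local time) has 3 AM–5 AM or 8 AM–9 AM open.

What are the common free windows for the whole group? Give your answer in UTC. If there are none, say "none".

Wendy in UTC: 09:30-12:00, 13:30-16:00, 17:00-19:00 (add 9h to convert from UTC-9).
Finn in UTC: 11:30-12:00, 15:00-15:30, 18:00-19:00 (add 4h to convert from UTC-4).
Gabriel in UTC: 09:30-10:00, 11:00-12:30, 15:00-15:30, 16:30-19:00 (subtract 1h to convert from UTC+1).
Clara in UTC: 09:30-14:30, 15:30-16:00, 17:00-18:00 (subtract 1h to convert from UTC+1).
Quinn in UTC: 09:30-10:00, 10:30-14:30, 18:00-18:30 (add 9h to convert from UTC-9).
Ximena in UTC: 10:30-11:00, 14:30-17:30 (add 9h to convert from UTC-9).
Ana in UTC: 12:00-14:00, 17:00-18:00 (add 9h to convert from UTC-9).
Wendy ∩ Finn: 11:30-12:00, 15:00-15:30, 18:00-19:00.
Wendy ∩ Finn ∩ Gabriel: 11:30-12:00, 15:00-15:30, 18:00-19:00.
Wendy ∩ Finn ∩ Gabriel ∩ Clara: 11:30-12:00.
Wendy ∩ Finn ∩ Gabriel ∩ Clara ∩ Quinn: 11:30-12:00.
Wendy ∩ Finn ∩ Gabriel ∩ Clara ∩ Quinn ∩ Ximena: ∅.
Wendy ∩ Finn ∩ Gabriel ∩ Clara ∩ Quinn ∩ Ximena ∩ Ana: ∅.
There is no time when everyone is free.

none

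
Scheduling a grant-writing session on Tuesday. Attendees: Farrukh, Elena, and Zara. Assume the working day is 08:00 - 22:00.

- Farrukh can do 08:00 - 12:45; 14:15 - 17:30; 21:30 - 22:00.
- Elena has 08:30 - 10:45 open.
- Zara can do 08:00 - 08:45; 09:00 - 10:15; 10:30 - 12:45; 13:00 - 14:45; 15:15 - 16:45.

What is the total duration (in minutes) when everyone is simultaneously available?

105

Farrukh ∩ Elena: 08:30-10:45.
Farrukh ∩ Elena ∩ Zara: 08:30-08:45, 09:00-10:15, 10:30-10:45.
So the common availability across everyone is 08:30-08:45, 09:00-10:15, 10:30-10:45.
Summing the common windows: 15 + 75 + 15 = 105 minutes.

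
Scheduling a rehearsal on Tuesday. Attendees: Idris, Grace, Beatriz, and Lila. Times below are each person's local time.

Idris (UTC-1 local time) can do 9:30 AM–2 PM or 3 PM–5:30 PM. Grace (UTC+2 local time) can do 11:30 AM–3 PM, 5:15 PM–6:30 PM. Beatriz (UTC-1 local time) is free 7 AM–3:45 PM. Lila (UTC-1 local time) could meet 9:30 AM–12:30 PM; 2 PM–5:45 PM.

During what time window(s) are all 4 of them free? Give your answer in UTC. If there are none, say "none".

Idris in UTC: 10:30-15:00, 16:00-18:30 (add 1h to convert from UTC-1).
Grace in UTC: 09:30-13:00, 15:15-16:30 (subtract 2h to convert from UTC+2).
Beatriz in UTC: 08:00-16:45 (add 1h to convert from UTC-1).
Lila in UTC: 10:30-13:30, 15:00-18:45 (add 1h to convert from UTC-1).
Idris ∩ Grace: 10:30-13:00, 16:00-16:30.
Idris ∩ Grace ∩ Beatriz: 10:30-13:00, 16:00-16:30.
Idris ∩ Grace ∩ Beatriz ∩ Lila: 10:30-13:00, 16:00-16:30.
So the common availability across everyone is 10:30-13:00, 16:00-16:30.

10:30-13:00, 16:00-16:30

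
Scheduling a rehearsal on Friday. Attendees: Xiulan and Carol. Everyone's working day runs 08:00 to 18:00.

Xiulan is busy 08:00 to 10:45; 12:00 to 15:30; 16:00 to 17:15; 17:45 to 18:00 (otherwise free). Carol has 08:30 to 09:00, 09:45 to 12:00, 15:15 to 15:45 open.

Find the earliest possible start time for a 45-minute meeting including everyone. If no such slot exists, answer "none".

10:45

Xiulan free: 10:45-12:00, 15:30-16:00, 17:15-17:45 (invert busy blocks within the working day).
Carol free: 08:30-09:00, 09:45-12:00, 15:15-15:45.
Xiulan ∩ Carol: 10:45-12:00, 15:30-15:45.
The first common window of at least 45 minutes is 10:45-12:00, so the earliest start is 10:45.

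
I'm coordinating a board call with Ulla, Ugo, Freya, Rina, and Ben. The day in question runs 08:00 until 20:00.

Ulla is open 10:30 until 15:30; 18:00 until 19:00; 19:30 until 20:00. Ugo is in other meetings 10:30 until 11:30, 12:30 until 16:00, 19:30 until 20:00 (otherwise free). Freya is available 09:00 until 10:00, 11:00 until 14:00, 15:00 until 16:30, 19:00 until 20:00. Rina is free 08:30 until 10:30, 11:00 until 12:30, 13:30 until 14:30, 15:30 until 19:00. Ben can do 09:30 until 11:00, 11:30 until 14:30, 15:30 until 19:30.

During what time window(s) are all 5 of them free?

11:30-12:30

Ulla free: 10:30-15:30, 18:00-19:00, 19:30-20:00.
Ugo free: 08:00-10:30, 11:30-12:30, 16:00-19:30 (invert busy blocks within the working day).
Freya free: 09:00-10:00, 11:00-14:00, 15:00-16:30, 19:00-20:00.
Rina free: 08:30-10:30, 11:00-12:30, 13:30-14:30, 15:30-19:00.
Ben free: 09:30-11:00, 11:30-14:30, 15:30-19:30.
Ulla ∩ Ugo: 11:30-12:30, 18:00-19:00.
Ulla ∩ Ugo ∩ Freya: 11:30-12:30.
Ulla ∩ Ugo ∩ Freya ∩ Rina: 11:30-12:30.
Ulla ∩ Ugo ∩ Freya ∩ Rina ∩ Ben: 11:30-12:30.
So the common availability across everyone is 11:30-12:30.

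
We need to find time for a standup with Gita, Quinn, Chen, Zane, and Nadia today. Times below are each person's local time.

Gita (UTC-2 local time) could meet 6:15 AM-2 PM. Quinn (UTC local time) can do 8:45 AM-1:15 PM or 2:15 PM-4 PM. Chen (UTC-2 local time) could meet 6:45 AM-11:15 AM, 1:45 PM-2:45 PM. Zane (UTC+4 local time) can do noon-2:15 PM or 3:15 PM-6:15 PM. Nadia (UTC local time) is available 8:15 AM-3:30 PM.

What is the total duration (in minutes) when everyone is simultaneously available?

Gita in UTC: 08:15-16:00 (add 2h to convert from UTC-2).
Quinn in UTC: 08:45-13:15, 14:15-16:00.
Chen in UTC: 08:45-13:15, 15:45-16:45 (add 2h to convert from UTC-2).
Zane in UTC: 08:00-10:15, 11:15-14:15 (subtract 4h to convert from UTC+4).
Nadia in UTC: 08:15-15:30.
Gita ∩ Quinn: 08:45-13:15, 14:15-16:00.
Gita ∩ Quinn ∩ Chen: 08:45-13:15, 15:45-16:00.
Gita ∩ Quinn ∩ Chen ∩ Zane: 08:45-10:15, 11:15-13:15.
Gita ∩ Quinn ∩ Chen ∩ Zane ∩ Nadia: 08:45-10:15, 11:15-13:15.
Those are the intersection windows.
Summing the common windows: 90 + 120 = 210 minutes.

210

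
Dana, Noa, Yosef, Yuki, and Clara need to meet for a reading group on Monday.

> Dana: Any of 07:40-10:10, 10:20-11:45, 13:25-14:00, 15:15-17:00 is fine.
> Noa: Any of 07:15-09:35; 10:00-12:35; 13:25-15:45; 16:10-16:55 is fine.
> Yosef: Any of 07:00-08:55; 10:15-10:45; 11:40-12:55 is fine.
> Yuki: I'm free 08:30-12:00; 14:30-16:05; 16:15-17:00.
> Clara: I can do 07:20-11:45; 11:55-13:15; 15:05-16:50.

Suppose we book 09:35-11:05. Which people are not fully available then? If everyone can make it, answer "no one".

Dana: not fully free for 09:35-11:05. Noa: not fully free for 09:35-11:05. Yosef: not fully free for 09:35-11:05. Yuki: free for 09:35-11:05. Clara: free for 09:35-11:05.

Dana, Noa, Yosef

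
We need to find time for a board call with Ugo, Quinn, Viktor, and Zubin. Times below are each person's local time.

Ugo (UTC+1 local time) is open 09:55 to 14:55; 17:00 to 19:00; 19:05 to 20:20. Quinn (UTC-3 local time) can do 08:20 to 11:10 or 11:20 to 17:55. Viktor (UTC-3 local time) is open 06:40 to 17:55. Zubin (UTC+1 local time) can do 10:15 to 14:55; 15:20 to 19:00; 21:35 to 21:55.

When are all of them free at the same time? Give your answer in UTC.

11:20-13:55, 16:00-18:00

Ugo in UTC: 08:55-13:55, 16:00-18:00, 18:05-19:20 (subtract 1h to convert from UTC+1).
Quinn in UTC: 11:20-14:10, 14:20-20:55 (add 3h to convert from UTC-3).
Viktor in UTC: 09:40-20:55 (add 3h to convert from UTC-3).
Zubin in UTC: 09:15-13:55, 14:20-18:00, 20:35-20:55 (subtract 1h to convert from UTC+1).
Ugo ∩ Quinn: 11:20-13:55, 16:00-18:00, 18:05-19:20.
Ugo ∩ Quinn ∩ Viktor: 11:20-13:55, 16:00-18:00, 18:05-19:20.
Ugo ∩ Quinn ∩ Viktor ∩ Zubin: 11:20-13:55, 16:00-18:00.
Those are the intersection windows.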